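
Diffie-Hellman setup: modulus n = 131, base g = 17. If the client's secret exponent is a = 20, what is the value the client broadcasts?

Public value = 17^20 mod 131.
17^1 ≡ 17 (mod 131)
17^2 = (17^1)^2 ≡ 17^2 = 289 ≡ 27 (mod 131)
17^4 = (17^2)^2 ≡ 27^2 = 729 ≡ 74 (mod 131)
17^8 = (17^4)^2 ≡ 74^2 = 5476 ≡ 105 (mod 131)
17^16 = (17^8)^2 ≡ 105^2 = 11025 ≡ 21 (mod 131)
17^20 = 17^16 · 17^4 ≡ 21 · 74 ≡ 113 (mod 131).

113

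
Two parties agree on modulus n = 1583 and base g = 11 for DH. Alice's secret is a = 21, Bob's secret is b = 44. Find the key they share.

Bob sends B = g^b mod n = 11^44 mod 1583.
11^1 ≡ 11 (mod 1583)
11^2 = (11^1)^2 ≡ 11^2 = 121 ≡ 121 (mod 1583)
11^4 = (11^2)^2 ≡ 121^2 = 14641 ≡ 394 (mod 1583)
11^8 = (11^4)^2 ≡ 394^2 = 155236 ≡ 102 (mod 1583)
11^16 = (11^8)^2 ≡ 102^2 = 10404 ≡ 906 (mod 1583)
11^32 = (11^16)^2 ≡ 906^2 = 820836 ≡ 842 (mod 1583)
11^44 = 11^32 · 11^8 · 11^4 ≡ 842 · 102 · 394 ≡ 88 (mod 1583).
So B = 88. Alice then computes K = B^a mod n = 88^21 mod 1583.
88^1 ≡ 88 (mod 1583)
88^2 = (88^1)^2 ≡ 88^2 = 7744 ≡ 1412 (mod 1583)
88^4 = (88^2)^2 ≡ 1412^2 = 1993744 ≡ 747 (mod 1583)
88^8 = (88^4)^2 ≡ 747^2 = 558009 ≡ 793 (mod 1583)
88^16 = (88^8)^2 ≡ 793^2 = 628849 ≡ 398 (mod 1583)
88^21 = 88^16 · 88^4 · 88^1 ≡ 398 · 747 · 88 ≡ 687 (mod 1583).

687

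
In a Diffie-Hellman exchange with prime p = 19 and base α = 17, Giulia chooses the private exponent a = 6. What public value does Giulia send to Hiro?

Public value = 17^6 mod 19.
17^1 ≡ 17 (mod 19)
17^2 = (17^1)^2 ≡ 17^2 = 289 ≡ 4 (mod 19)
17^4 = (17^2)^2 ≡ 4^2 = 16 ≡ 16 (mod 19)
17^6 = 17^4 · 17^2 ≡ 16 · 4 ≡ 7 (mod 19).

7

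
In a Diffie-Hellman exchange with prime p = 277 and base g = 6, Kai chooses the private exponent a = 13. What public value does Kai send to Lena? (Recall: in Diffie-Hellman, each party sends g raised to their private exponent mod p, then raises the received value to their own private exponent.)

253

Public value = 6^13 mod 277.
6^1 ≡ 6 (mod 277)
6^2 = (6^1)^2 ≡ 6^2 = 36 ≡ 36 (mod 277)
6^4 = (6^2)^2 ≡ 36^2 = 1296 ≡ 188 (mod 277)
6^8 = (6^4)^2 ≡ 188^2 = 35344 ≡ 165 (mod 277)
6^13 = 6^8 · 6^4 · 6^1 ≡ 165 · 188 · 6 ≡ 253 (mod 277).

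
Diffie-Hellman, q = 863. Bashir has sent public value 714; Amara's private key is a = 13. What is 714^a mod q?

Shared key K = 714^13 mod 863.
714^1 ≡ 714 (mod 863)
714^2 = (714^1)^2 ≡ 714^2 = 509796 ≡ 626 (mod 863)
714^4 = (714^2)^2 ≡ 626^2 = 391876 ≡ 74 (mod 863)
714^8 = (714^4)^2 ≡ 74^2 = 5476 ≡ 298 (mod 863)
714^13 = 714^8 · 714^4 · 714^1 ≡ 298 · 74 · 714 ≡ 556 (mod 863).

556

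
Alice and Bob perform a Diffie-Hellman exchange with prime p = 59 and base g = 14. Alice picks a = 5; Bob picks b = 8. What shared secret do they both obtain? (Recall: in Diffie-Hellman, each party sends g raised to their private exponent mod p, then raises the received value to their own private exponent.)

5

Bob sends B = g^b mod p = 14^8 mod 59.
14^1 ≡ 14 (mod 59)
14^2 = (14^1)^2 ≡ 14^2 = 196 ≡ 19 (mod 59)
14^4 = (14^2)^2 ≡ 19^2 = 361 ≡ 7 (mod 59)
14^8 = (14^4)^2 ≡ 7^2 = 49 ≡ 49 (mod 59)
So B = 49. Alice then computes K = B^a mod p = 49^5 mod 59.
49^1 ≡ 49 (mod 59)
49^2 = (49^1)^2 ≡ 49^2 = 2401 ≡ 41 (mod 59)
49^4 = (49^2)^2 ≡ 41^2 = 1681 ≡ 29 (mod 59)
49^5 = 49^4 · 49^1 ≡ 29 · 49 ≡ 5 (mod 59).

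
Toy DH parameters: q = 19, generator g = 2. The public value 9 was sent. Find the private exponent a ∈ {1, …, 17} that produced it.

Try successive powers of 2 modulo 19:
2^1 ≡ 2
2^2 ≡ 4
2^3 ≡ 8
2^4 ≡ 16
2^5 ≡ 13
2^6 ≡ 7
2^7 ≡ 14
2^8 ≡ 9
Found: a = 8.

8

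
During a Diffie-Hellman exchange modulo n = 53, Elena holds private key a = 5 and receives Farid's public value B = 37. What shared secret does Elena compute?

29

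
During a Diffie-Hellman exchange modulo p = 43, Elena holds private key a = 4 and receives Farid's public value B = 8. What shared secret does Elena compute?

Shared key K = 8^4 mod 43.
8^1 ≡ 8 (mod 43)
8^2 = (8^1)^2 ≡ 8^2 = 64 ≡ 21 (mod 43)
8^4 = (8^2)^2 ≡ 21^2 = 441 ≡ 11 (mod 43)

11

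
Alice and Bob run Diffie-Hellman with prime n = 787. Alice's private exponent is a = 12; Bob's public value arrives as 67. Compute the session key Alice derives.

Shared key K = 67^12 mod 787.
67^1 ≡ 67 (mod 787)
67^2 = (67^1)^2 ≡ 67^2 = 4489 ≡ 554 (mod 787)
67^4 = (67^2)^2 ≡ 554^2 = 306916 ≡ 773 (mod 787)
67^8 = (67^4)^2 ≡ 773^2 = 597529 ≡ 196 (mod 787)
67^12 = 67^8 · 67^4 ≡ 196 · 773 ≡ 404 (mod 787).

404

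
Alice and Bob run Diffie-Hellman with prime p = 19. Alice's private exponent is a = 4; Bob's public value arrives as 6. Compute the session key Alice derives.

4

Shared key K = 6^4 mod 19.
6^1 ≡ 6 (mod 19)
6^2 = (6^1)^2 ≡ 6^2 = 36 ≡ 17 (mod 19)
6^4 = (6^2)^2 ≡ 17^2 = 289 ≡ 4 (mod 19)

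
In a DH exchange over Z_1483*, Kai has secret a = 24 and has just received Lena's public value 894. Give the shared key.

496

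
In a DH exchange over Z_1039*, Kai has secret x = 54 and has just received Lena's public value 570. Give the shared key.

943

Shared key K = 570^54 mod 1039.
570^1 ≡ 570 (mod 1039)
570^2 = (570^1)^2 ≡ 570^2 = 324900 ≡ 732 (mod 1039)
570^4 = (570^2)^2 ≡ 732^2 = 535824 ≡ 739 (mod 1039)
570^8 = (570^4)^2 ≡ 739^2 = 546121 ≡ 646 (mod 1039)
570^16 = (570^8)^2 ≡ 646^2 = 417316 ≡ 677 (mod 1039)
570^32 = (570^16)^2 ≡ 677^2 = 458329 ≡ 130 (mod 1039)
570^54 = 570^32 · 570^16 · 570^4 · 570^2 ≡ 130 · 677 · 739 · 732 ≡ 943 (mod 1039).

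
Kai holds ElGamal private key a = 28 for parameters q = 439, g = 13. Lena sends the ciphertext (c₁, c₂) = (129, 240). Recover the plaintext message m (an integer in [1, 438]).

Shared mask s = c₁^a mod q = 129^28 mod 439.
129^1 ≡ 129 (mod 439)
129^2 = (129^1)^2 ≡ 129^2 = 16641 ≡ 398 (mod 439)
129^4 = (129^2)^2 ≡ 398^2 = 158404 ≡ 364 (mod 439)
129^8 = (129^4)^2 ≡ 364^2 = 132496 ≡ 357 (mod 439)
129^16 = (129^8)^2 ≡ 357^2 = 127449 ≡ 139 (mod 439)
129^28 = 129^16 · 129^8 · 129^4 ≡ 139 · 357 · 364 ≡ 117 (mod 439).
So s = 117; s⁻¹ ≡ 424 (mod 439).
m = c₂ · s⁻¹ mod 439 = 240 · 424 mod 439 = 351.

351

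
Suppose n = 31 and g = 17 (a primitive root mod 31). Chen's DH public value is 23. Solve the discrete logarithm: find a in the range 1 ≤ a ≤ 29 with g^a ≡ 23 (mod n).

21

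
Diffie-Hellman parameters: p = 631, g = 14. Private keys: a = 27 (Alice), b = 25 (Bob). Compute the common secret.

498

Bob sends B = g^b mod p = 14^25 mod 631.
14^1 ≡ 14 (mod 631)
14^2 = (14^1)^2 ≡ 14^2 = 196 ≡ 196 (mod 631)
14^4 = (14^2)^2 ≡ 196^2 = 38416 ≡ 556 (mod 631)
14^8 = (14^4)^2 ≡ 556^2 = 309136 ≡ 577 (mod 631)
14^16 = (14^8)^2 ≡ 577^2 = 332929 ≡ 392 (mod 631)
14^25 = 14^16 · 14^8 · 14^1 ≡ 392 · 577 · 14 ≡ 218 (mod 631).
So B = 218. Alice then computes K = B^a mod p = 218^27 mod 631.
218^1 ≡ 218 (mod 631)
218^2 = (218^1)^2 ≡ 218^2 = 47524 ≡ 199 (mod 631)
218^4 = (218^2)^2 ≡ 199^2 = 39601 ≡ 479 (mod 631)
218^8 = (218^4)^2 ≡ 479^2 = 229441 ≡ 388 (mod 631)
218^16 = (218^8)^2 ≡ 388^2 = 150544 ≡ 366 (mod 631)
218^27 = 218^16 · 218^8 · 218^2 · 218^1 ≡ 366 · 388 · 199 · 218 ≡ 498 (mod 631).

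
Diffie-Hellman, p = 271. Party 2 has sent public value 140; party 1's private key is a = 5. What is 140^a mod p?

Shared key K = 140^5 mod 271.
140^1 ≡ 140 (mod 271)
140^2 = (140^1)^2 ≡ 140^2 = 19600 ≡ 88 (mod 271)
140^4 = (140^2)^2 ≡ 88^2 = 7744 ≡ 156 (mod 271)
140^5 = 140^4 · 140^1 ≡ 156 · 140 ≡ 160 (mod 271).

160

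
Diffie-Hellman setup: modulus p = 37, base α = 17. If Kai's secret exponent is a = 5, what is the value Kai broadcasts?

Public value = 17^5 (mod 37).
17^1 ≡ 17 (mod 37)
17^2 = (17^1)^2 ≡ 17^2 = 289 ≡ 30 (mod 37)
17^4 = (17^2)^2 ≡ 30^2 = 900 ≡ 12 (mod 37)
17^5 = 17^4 · 17^1 ≡ 12 · 17 ≡ 19 (mod 37).

19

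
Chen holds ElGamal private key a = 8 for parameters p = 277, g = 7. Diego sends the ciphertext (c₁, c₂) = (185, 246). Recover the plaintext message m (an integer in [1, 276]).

204

Shared mask s = c₁^a mod p = 185^8 mod 277.
185^1 ≡ 185 (mod 277)
185^2 = (185^1)^2 ≡ 185^2 = 34225 ≡ 154 (mod 277)
185^4 = (185^2)^2 ≡ 154^2 = 23716 ≡ 171 (mod 277)
185^8 = (185^4)^2 ≡ 171^2 = 29241 ≡ 156 (mod 277)
So s = 156; s⁻¹ ≡ 190 (mod 277).
m = c₂ · s⁻¹ mod 277 = 246 · 190 mod 277 = 204.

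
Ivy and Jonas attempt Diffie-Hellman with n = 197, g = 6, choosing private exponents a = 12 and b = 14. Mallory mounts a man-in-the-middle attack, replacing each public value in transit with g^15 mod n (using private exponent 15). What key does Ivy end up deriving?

Ivy receives Mallory's public value M = 6^15 mod 197 instead of the honest one.
6^1 ≡ 6 (mod 197)
6^2 = (6^1)^2 ≡ 6^2 = 36 ≡ 36 (mod 197)
6^4 = (6^2)^2 ≡ 36^2 = 1296 ≡ 114 (mod 197)
6^8 = (6^4)^2 ≡ 114^2 = 12996 ≡ 191 (mod 197)
6^15 = 6^8 · 6^4 · 6^2 · 6^1 ≡ 191 · 114 · 36 · 6 ≡ 6 (mod 197).
So M = 6. Ivy computes K = M^12 mod 197.
6^1 ≡ 6 (mod 197)
6^2 = (6^1)^2 ≡ 6^2 = 36 ≡ 36 (mod 197)
6^4 = (6^2)^2 ≡ 36^2 = 1296 ≡ 114 (mod 197)
6^8 = (6^4)^2 ≡ 114^2 = 12996 ≡ 191 (mod 197)
6^12 = 6^8 · 6^4 ≡ 191 · 114 ≡ 104 (mod 197).

104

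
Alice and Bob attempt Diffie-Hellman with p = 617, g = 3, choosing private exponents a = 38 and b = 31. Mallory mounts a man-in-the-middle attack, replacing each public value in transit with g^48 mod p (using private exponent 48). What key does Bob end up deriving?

77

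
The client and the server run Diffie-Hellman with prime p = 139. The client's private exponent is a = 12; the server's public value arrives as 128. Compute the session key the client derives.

36

Shared key K = 128^12 mod 139.
128^1 ≡ 128 (mod 139)
128^2 = (128^1)^2 ≡ 128^2 = 16384 ≡ 121 (mod 139)
128^4 = (128^2)^2 ≡ 121^2 = 14641 ≡ 46 (mod 139)
128^8 = (128^4)^2 ≡ 46^2 = 2116 ≡ 31 (mod 139)
128^12 = 128^8 · 128^4 ≡ 31 · 46 ≡ 36 (mod 139).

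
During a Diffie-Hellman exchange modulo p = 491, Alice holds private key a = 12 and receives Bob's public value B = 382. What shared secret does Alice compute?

378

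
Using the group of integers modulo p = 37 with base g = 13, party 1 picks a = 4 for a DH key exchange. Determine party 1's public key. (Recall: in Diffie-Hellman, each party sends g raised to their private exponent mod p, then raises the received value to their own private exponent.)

34

Public value = 13^4 mod 37.
13^1 ≡ 13 (mod 37)
13^2 = (13^1)^2 ≡ 13^2 = 169 ≡ 21 (mod 37)
13^4 = (13^2)^2 ≡ 21^2 = 441 ≡ 34 (mod 37)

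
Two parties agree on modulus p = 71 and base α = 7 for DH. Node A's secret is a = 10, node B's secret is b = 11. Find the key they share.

20

Node A sends A = α^a mod p = 7^10 mod 71.
7^1 ≡ 7 (mod 71)
7^2 = (7^1)^2 ≡ 7^2 = 49 ≡ 49 (mod 71)
7^4 = (7^2)^2 ≡ 49^2 = 2401 ≡ 58 (mod 71)
7^8 = (7^4)^2 ≡ 58^2 = 3364 ≡ 27 (mod 71)
7^10 = 7^8 · 7^2 ≡ 27 · 49 ≡ 45 (mod 71).
So A = 45. Node B then computes K = A^b mod p = 45^11 mod 71.
45^1 ≡ 45 (mod 71)
45^2 = (45^1)^2 ≡ 45^2 = 2025 ≡ 37 (mod 71)
45^4 = (45^2)^2 ≡ 37^2 = 1369 ≡ 20 (mod 71)
45^8 = (45^4)^2 ≡ 20^2 = 400 ≡ 45 (mod 71)
45^11 = 45^8 · 45^2 · 45^1 ≡ 45 · 37 · 45 ≡ 20 (mod 71).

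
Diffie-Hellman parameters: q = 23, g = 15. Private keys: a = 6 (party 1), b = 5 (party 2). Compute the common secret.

4

Party 2 sends B = g^b mod q = 15^5 mod 23.
15^1 ≡ 15 (mod 23)
15^2 = (15^1)^2 ≡ 15^2 = 225 ≡ 18 (mod 23)
15^4 = (15^2)^2 ≡ 18^2 = 324 ≡ 2 (mod 23)
15^5 = 15^4 · 15^1 ≡ 2 · 15 ≡ 7 (mod 23).
So B = 7. Party 1 then computes K = B^a mod q = 7^6 mod 23.
7^1 ≡ 7 (mod 23)
7^2 = (7^1)^2 ≡ 7^2 = 49 ≡ 3 (mod 23)
7^4 = (7^2)^2 ≡ 3^2 = 9 ≡ 9 (mod 23)
7^6 = 7^4 · 7^2 ≡ 9 · 3 ≡ 4 (mod 23).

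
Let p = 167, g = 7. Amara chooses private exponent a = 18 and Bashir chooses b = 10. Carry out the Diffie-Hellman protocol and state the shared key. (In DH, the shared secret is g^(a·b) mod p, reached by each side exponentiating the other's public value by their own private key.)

14

Amara sends A = g^a mod p = 7^18 mod 167.
7^1 ≡ 7 (mod 167)
7^2 = (7^1)^2 ≡ 7^2 = 49 ≡ 49 (mod 167)
7^4 = (7^2)^2 ≡ 49^2 = 2401 ≡ 63 (mod 167)
7^8 = (7^4)^2 ≡ 63^2 = 3969 ≡ 128 (mod 167)
7^16 = (7^8)^2 ≡ 128^2 = 16384 ≡ 18 (mod 167)
7^18 = 7^16 · 7^2 ≡ 18 · 49 ≡ 47 (mod 167).
So A = 47. Bashir then computes K = A^b mod p = 47^10 mod 167.
47^1 ≡ 47 (mod 167)
47^2 = (47^1)^2 ≡ 47^2 = 2209 ≡ 38 (mod 167)
47^4 = (47^2)^2 ≡ 38^2 = 1444 ≡ 108 (mod 167)
47^8 = (47^4)^2 ≡ 108^2 = 11664 ≡ 141 (mod 167)
47^10 = 47^8 · 47^2 ≡ 141 · 38 ≡ 14 (mod 167).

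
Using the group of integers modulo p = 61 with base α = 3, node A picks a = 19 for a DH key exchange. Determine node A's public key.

41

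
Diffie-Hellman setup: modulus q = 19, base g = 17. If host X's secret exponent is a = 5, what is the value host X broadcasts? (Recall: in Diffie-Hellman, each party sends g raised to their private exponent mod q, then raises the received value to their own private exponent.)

Public value = 17^5 mod 19.
17^1 ≡ 17 (mod 19)
17^2 = (17^1)^2 ≡ 17^2 = 289 ≡ 4 (mod 19)
17^4 = (17^2)^2 ≡ 4^2 = 16 ≡ 16 (mod 19)
17^5 = 17^4 · 17^1 ≡ 16 · 17 ≡ 6 (mod 19).

6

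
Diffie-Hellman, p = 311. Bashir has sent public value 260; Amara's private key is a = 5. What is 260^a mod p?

15

Shared key K = 260^5 mod 311.
260^1 ≡ 260 (mod 311)
260^2 = (260^1)^2 ≡ 260^2 = 67600 ≡ 113 (mod 311)
260^4 = (260^2)^2 ≡ 113^2 = 12769 ≡ 18 (mod 311)
260^5 = 260^4 · 260^1 ≡ 18 · 260 ≡ 15 (mod 311).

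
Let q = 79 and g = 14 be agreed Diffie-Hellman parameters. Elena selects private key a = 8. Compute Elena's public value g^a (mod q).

Public value = 14^8 (mod 79).
14^1 ≡ 14 (mod 79)
14^2 = (14^1)^2 ≡ 14^2 = 196 ≡ 38 (mod 79)
14^4 = (14^2)^2 ≡ 38^2 = 1444 ≡ 22 (mod 79)
14^8 = (14^4)^2 ≡ 22^2 = 484 ≡ 10 (mod 79)

10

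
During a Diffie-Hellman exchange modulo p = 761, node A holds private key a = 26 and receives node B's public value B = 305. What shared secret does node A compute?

298

Shared key K = 305^26 mod 761.
305^1 ≡ 305 (mod 761)
305^2 = (305^1)^2 ≡ 305^2 = 93025 ≡ 183 (mod 761)
305^4 = (305^2)^2 ≡ 183^2 = 33489 ≡ 5 (mod 761)
305^8 = (305^4)^2 ≡ 5^2 = 25 ≡ 25 (mod 761)
305^16 = (305^8)^2 ≡ 25^2 = 625 ≡ 625 (mod 761)
305^26 = 305^16 · 305^8 · 305^2 ≡ 625 · 25 · 183 ≡ 298 (mod 761).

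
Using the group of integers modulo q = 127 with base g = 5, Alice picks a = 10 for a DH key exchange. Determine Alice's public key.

Public value = 5^10 mod 127.
5^1 ≡ 5 (mod 127)
5^2 = (5^1)^2 ≡ 5^2 = 25 ≡ 25 (mod 127)
5^4 = (5^2)^2 ≡ 25^2 = 625 ≡ 117 (mod 127)
5^8 = (5^4)^2 ≡ 117^2 = 13689 ≡ 100 (mod 127)
5^10 = 5^8 · 5^2 ≡ 100 · 25 ≡ 87 (mod 127).

87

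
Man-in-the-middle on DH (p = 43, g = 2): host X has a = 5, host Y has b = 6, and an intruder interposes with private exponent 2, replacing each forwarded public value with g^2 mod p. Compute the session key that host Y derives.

11

Host Y receives an intruder's public value M = 2^2 mod 43 instead of the honest one.
2^1 ≡ 2 (mod 43)
2^2 = (2^1)^2 ≡ 2^2 = 4 ≡ 4 (mod 43)
So M = 4. Host Y computes K = M^6 mod 43.
4^1 ≡ 4 (mod 43)
4^2 = (4^1)^2 ≡ 4^2 = 16 ≡ 16 (mod 43)
4^4 = (4^2)^2 ≡ 16^2 = 256 ≡ 41 (mod 43)
4^6 = 4^4 · 4^2 ≡ 41 · 16 ≡ 11 (mod 43).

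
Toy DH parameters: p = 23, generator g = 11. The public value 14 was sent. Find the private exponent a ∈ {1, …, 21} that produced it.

Try successive powers of 11 modulo 23:
11^1 ≡ 11
11^2 ≡ 6
11^3 ≡ 20
11^4 ≡ 13
11^5 ≡ 5
11^6 ≡ 9
11^7 ≡ 7
11^8 ≡ 8
11^9 ≡ 19
11^10 ≡ 2
11^11 ≡ 22
11^12 ≡ 12
11^13 ≡ 17
11^14 ≡ 3
11^15 ≡ 10
11^16 ≡ 18
11^17 ≡ 14
Found: a = 17.

17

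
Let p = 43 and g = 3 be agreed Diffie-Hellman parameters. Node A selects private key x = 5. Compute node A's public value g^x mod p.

Public value = 3^5 mod 43.
3^1 ≡ 3 (mod 43)
3^2 = (3^1)^2 ≡ 3^2 = 9 ≡ 9 (mod 43)
3^4 = (3^2)^2 ≡ 9^2 = 81 ≡ 38 (mod 43)
3^5 = 3^4 · 3^1 ≡ 38 · 3 ≡ 28 (mod 43).

28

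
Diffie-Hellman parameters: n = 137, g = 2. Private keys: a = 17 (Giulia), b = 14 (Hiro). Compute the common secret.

Hiro sends B = g^b mod n = 2^14 mod 137.
2^1 ≡ 2 (mod 137)
2^2 = (2^1)^2 ≡ 2^2 = 4 ≡ 4 (mod 137)
2^4 = (2^2)^2 ≡ 4^2 = 16 ≡ 16 (mod 137)
2^8 = (2^4)^2 ≡ 16^2 = 256 ≡ 119 (mod 137)
2^14 = 2^8 · 2^4 · 2^2 ≡ 119 · 16 · 4 ≡ 81 (mod 137).
So B = 81. Giulia then computes K = B^a mod n = 81^17 mod 137.
81^1 ≡ 81 (mod 137)
81^2 = (81^1)^2 ≡ 81^2 = 6561 ≡ 122 (mod 137)
81^4 = (81^2)^2 ≡ 122^2 = 14884 ≡ 88 (mod 137)
81^8 = (81^4)^2 ≡ 88^2 = 7744 ≡ 72 (mod 137)
81^16 = (81^8)^2 ≡ 72^2 = 5184 ≡ 115 (mod 137)
81^17 = 81^16 · 81^1 ≡ 115 · 81 ≡ 136 (mod 137).

136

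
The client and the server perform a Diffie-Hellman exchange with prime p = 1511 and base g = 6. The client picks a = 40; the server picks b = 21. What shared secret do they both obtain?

The client sends A = g^a mod p = 6^40 mod 1511.
6^1 ≡ 6 (mod 1511)
6^2 = (6^1)^2 ≡ 6^2 = 36 ≡ 36 (mod 1511)
6^4 = (6^2)^2 ≡ 36^2 = 1296 ≡ 1296 (mod 1511)
6^8 = (6^4)^2 ≡ 1296^2 = 1679616 ≡ 895 (mod 1511)
6^16 = (6^8)^2 ≡ 895^2 = 801025 ≡ 195 (mod 1511)
6^32 = (6^16)^2 ≡ 195^2 = 38025 ≡ 250 (mod 1511)
6^40 = 6^32 · 6^8 ≡ 250 · 895 ≡ 122 (mod 1511).
So A = 122. The server then computes K = A^b mod p = 122^21 mod 1511.
122^1 ≡ 122 (mod 1511)
122^2 = (122^1)^2 ≡ 122^2 = 14884 ≡ 1285 (mod 1511)
122^4 = (122^2)^2 ≡ 1285^2 = 1651225 ≡ 1213 (mod 1511)
122^8 = (122^4)^2 ≡ 1213^2 = 1471369 ≡ 1166 (mod 1511)
122^16 = (122^8)^2 ≡ 1166^2 = 1359556 ≡ 1167 (mod 1511)
122^21 = 122^16 · 122^4 · 122^1 ≡ 1167 · 1213 · 122 ≡ 1428 (mod 1511).

1428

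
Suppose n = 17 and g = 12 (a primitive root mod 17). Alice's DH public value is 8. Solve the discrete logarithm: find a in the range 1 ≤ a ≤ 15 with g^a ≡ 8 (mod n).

2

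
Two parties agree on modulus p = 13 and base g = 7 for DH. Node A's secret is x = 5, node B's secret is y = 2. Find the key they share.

Node A sends A = g^x mod p = 7^5 mod 13.
7^1 ≡ 7 (mod 13)
7^2 = (7^1)^2 ≡ 7^2 = 49 ≡ 10 (mod 13)
7^4 = (7^2)^2 ≡ 10^2 = 100 ≡ 9 (mod 13)
7^5 = 7^4 · 7^1 ≡ 9 · 7 ≡ 11 (mod 13).
So A = 11. Node B then computes K = A^y mod p = 11^2 mod 13.
11^1 ≡ 11 (mod 13)
11^2 = (11^1)^2 ≡ 11^2 = 121 ≡ 4 (mod 13)

4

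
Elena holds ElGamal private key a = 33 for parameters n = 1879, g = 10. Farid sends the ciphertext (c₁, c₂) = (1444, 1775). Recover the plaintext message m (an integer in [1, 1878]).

Shared mask s = c₁^a mod n = 1444^33 mod 1879.
1444^1 ≡ 1444 (mod 1879)
1444^2 = (1444^1)^2 ≡ 1444^2 = 2085136 ≡ 1325 (mod 1879)
1444^4 = (1444^2)^2 ≡ 1325^2 = 1755625 ≡ 639 (mod 1879)
1444^8 = (1444^4)^2 ≡ 639^2 = 408321 ≡ 578 (mod 1879)
1444^16 = (1444^8)^2 ≡ 578^2 = 334084 ≡ 1501 (mod 1879)
1444^32 = (1444^16)^2 ≡ 1501^2 = 2253001 ≡ 80 (mod 1879)
1444^33 = 1444^32 · 1444^1 ≡ 80 · 1444 ≡ 901 (mod 1879).
So s = 901; s⁻¹ ≡ 244 (mod 1879).
m = c₂ · s⁻¹ mod 1879 = 1775 · 244 mod 1879 = 930.

930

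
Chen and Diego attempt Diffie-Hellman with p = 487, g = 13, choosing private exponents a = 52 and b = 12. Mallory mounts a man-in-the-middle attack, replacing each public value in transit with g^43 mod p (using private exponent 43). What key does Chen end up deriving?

141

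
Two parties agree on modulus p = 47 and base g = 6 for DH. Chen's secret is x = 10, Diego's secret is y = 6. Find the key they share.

Chen sends A = g^x mod p = 6^10 mod 47.
6^1 ≡ 6 (mod 47)
6^2 = (6^1)^2 ≡ 6^2 = 36 ≡ 36 (mod 47)
6^4 = (6^2)^2 ≡ 36^2 = 1296 ≡ 27 (mod 47)
6^8 = (6^4)^2 ≡ 27^2 = 729 ≡ 24 (mod 47)
6^10 = 6^8 · 6^2 ≡ 24 · 36 ≡ 18 (mod 47).
So A = 18. Diego then computes K = A^y mod p = 18^6 mod 47.
18^1 ≡ 18 (mod 47)
18^2 = (18^1)^2 ≡ 18^2 = 324 ≡ 42 (mod 47)
18^4 = (18^2)^2 ≡ 42^2 = 1764 ≡ 25 (mod 47)
18^6 = 18^4 · 18^2 ≡ 25 · 42 ≡ 16 (mod 47).

16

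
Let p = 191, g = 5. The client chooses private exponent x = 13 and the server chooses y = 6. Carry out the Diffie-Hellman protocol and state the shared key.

The client sends A = g^x mod p = 5^13 mod 191.
5^1 ≡ 5 (mod 191)
5^2 = (5^1)^2 ≡ 5^2 = 25 ≡ 25 (mod 191)
5^4 = (5^2)^2 ≡ 25^2 = 625 ≡ 52 (mod 191)
5^8 = (5^4)^2 ≡ 52^2 = 2704 ≡ 30 (mod 191)
5^13 = 5^8 · 5^4 · 5^1 ≡ 30 · 52 · 5 ≡ 160 (mod 191).
So A = 160. The server then computes K = A^y mod p = 160^6 mod 191.
160^1 ≡ 160 (mod 191)
160^2 = (160^1)^2 ≡ 160^2 = 25600 ≡ 6 (mod 191)
160^4 = (160^2)^2 ≡ 6^2 = 36 ≡ 36 (mod 191)
160^6 = 160^4 · 160^2 ≡ 36 · 6 ≡ 25 (mod 191).

25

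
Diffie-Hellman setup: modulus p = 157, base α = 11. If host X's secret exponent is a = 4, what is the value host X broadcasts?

Public value = 11^4 mod 157.
11^1 ≡ 11 (mod 157)
11^2 = (11^1)^2 ≡ 11^2 = 121 ≡ 121 (mod 157)
11^4 = (11^2)^2 ≡ 121^2 = 14641 ≡ 40 (mod 157)

40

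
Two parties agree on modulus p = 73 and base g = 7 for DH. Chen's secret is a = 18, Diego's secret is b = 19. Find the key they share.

46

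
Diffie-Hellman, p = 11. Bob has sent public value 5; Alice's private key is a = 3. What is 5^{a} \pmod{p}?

4

Shared key K = 5^3 mod 11.
5^1 ≡ 5 (mod 11)
5^2 = (5^1)^2 ≡ 5^2 = 25 ≡ 3 (mod 11)
5^3 = 5^2 · 5^1 ≡ 3 · 5 ≡ 4 (mod 11).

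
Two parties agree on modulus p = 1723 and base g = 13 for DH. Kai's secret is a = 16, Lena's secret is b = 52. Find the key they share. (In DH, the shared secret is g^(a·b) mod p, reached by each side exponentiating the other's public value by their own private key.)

1592

Lena sends B = g^b mod p = 13^52 mod 1723.
13^1 ≡ 13 (mod 1723)
13^2 = (13^1)^2 ≡ 13^2 = 169 ≡ 169 (mod 1723)
13^4 = (13^2)^2 ≡ 169^2 = 28561 ≡ 993 (mod 1723)
13^8 = (13^4)^2 ≡ 993^2 = 986049 ≡ 493 (mod 1723)
13^16 = (13^8)^2 ≡ 493^2 = 243049 ≡ 106 (mod 1723)
13^32 = (13^16)^2 ≡ 106^2 = 11236 ≡ 898 (mod 1723)
13^52 = 13^32 · 13^16 · 13^4 ≡ 898 · 106 · 993 ≡ 1350 (mod 1723).
So B = 1350. Kai then computes K = B^a mod p = 1350^16 mod 1723.
1350^1 ≡ 1350 (mod 1723)
1350^2 = (1350^1)^2 ≡ 1350^2 = 1822500 ≡ 1289 (mod 1723)
1350^4 = (1350^2)^2 ≡ 1289^2 = 1661521 ≡ 549 (mod 1723)
1350^8 = (1350^4)^2 ≡ 549^2 = 301401 ≡ 1599 (mod 1723)
1350^16 = (1350^8)^2 ≡ 1599^2 = 2556801 ≡ 1592 (mod 1723)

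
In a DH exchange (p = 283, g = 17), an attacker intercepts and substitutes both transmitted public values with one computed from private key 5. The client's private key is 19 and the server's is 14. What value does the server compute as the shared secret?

214

The server receives an attacker's public value M = 17^5 mod 283 instead of the honest one.
17^1 ≡ 17 (mod 283)
17^2 = (17^1)^2 ≡ 17^2 = 289 ≡ 6 (mod 283)
17^4 = (17^2)^2 ≡ 6^2 = 36 ≡ 36 (mod 283)
17^5 = 17^4 · 17^1 ≡ 36 · 17 ≡ 46 (mod 283).
So M = 46. The server computes K = M^14 mod 283.
46^1 ≡ 46 (mod 283)
46^2 = (46^1)^2 ≡ 46^2 = 2116 ≡ 135 (mod 283)
46^4 = (46^2)^2 ≡ 135^2 = 18225 ≡ 113 (mod 283)
46^8 = (46^4)^2 ≡ 113^2 = 12769 ≡ 34 (mod 283)
46^14 = 46^8 · 46^4 · 46^2 ≡ 34 · 113 · 135 ≡ 214 (mod 283).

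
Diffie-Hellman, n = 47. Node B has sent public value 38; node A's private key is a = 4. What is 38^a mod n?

Shared key K = 38^4 mod 47.
38^1 ≡ 38 (mod 47)
38^2 = (38^1)^2 ≡ 38^2 = 1444 ≡ 34 (mod 47)
38^4 = (38^2)^2 ≡ 34^2 = 1156 ≡ 28 (mod 47)

28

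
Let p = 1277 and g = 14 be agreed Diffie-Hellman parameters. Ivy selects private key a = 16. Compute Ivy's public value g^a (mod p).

Public value = 14^16 (mod 1277).
14^1 ≡ 14 (mod 1277)
14^2 = (14^1)^2 ≡ 14^2 = 196 ≡ 196 (mod 1277)
14^4 = (14^2)^2 ≡ 196^2 = 38416 ≡ 106 (mod 1277)
14^8 = (14^4)^2 ≡ 106^2 = 11236 ≡ 1020 (mod 1277)
14^16 = (14^8)^2 ≡ 1020^2 = 1040400 ≡ 922 (mod 1277)

922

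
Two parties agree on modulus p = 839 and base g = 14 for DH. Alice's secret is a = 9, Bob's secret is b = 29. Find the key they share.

108

Alice sends A = g^a mod p = 14^9 mod 839.
14^1 ≡ 14 (mod 839)
14^2 = (14^1)^2 ≡ 14^2 = 196 ≡ 196 (mod 839)
14^4 = (14^2)^2 ≡ 196^2 = 38416 ≡ 661 (mod 839)
14^8 = (14^4)^2 ≡ 661^2 = 436921 ≡ 641 (mod 839)
14^9 = 14^8 · 14^1 ≡ 641 · 14 ≡ 584 (mod 839).
So A = 584. Bob then computes K = A^b mod p = 584^29 mod 839.
584^1 ≡ 584 (mod 839)
584^2 = (584^1)^2 ≡ 584^2 = 341056 ≡ 422 (mod 839)
584^4 = (584^2)^2 ≡ 422^2 = 178084 ≡ 216 (mod 839)
584^8 = (584^4)^2 ≡ 216^2 = 46656 ≡ 511 (mod 839)
584^16 = (584^8)^2 ≡ 511^2 = 261121 ≡ 192 (mod 839)
584^29 = 584^16 · 584^8 · 584^4 · 584^1 ≡ 192 · 511 · 216 · 584 ≡ 108 (mod 839).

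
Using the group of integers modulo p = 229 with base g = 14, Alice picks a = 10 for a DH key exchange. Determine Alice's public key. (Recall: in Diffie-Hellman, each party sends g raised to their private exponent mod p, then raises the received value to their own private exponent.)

Public value = 14^10 (mod 229).
14^1 ≡ 14 (mod 229)
14^2 = (14^1)^2 ≡ 14^2 = 196 ≡ 196 (mod 229)
14^4 = (14^2)^2 ≡ 196^2 = 38416 ≡ 173 (mod 229)
14^8 = (14^4)^2 ≡ 173^2 = 29929 ≡ 159 (mod 229)
14^10 = 14^8 · 14^2 ≡ 159 · 196 ≡ 20 (mod 229).

20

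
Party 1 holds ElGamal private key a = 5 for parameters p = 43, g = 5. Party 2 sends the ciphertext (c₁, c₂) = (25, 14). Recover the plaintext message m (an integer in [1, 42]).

40

Shared mask s = c₁^a mod p = 25^5 mod 43.
25^1 ≡ 25 (mod 43)
25^2 = (25^1)^2 ≡ 25^2 = 625 ≡ 23 (mod 43)
25^4 = (25^2)^2 ≡ 23^2 = 529 ≡ 13 (mod 43)
25^5 = 25^4 · 25^1 ≡ 13 · 25 ≡ 24 (mod 43).
So s = 24; s⁻¹ ≡ 9 (mod 43).
m = c₂ · s⁻¹ mod 43 = 14 · 9 mod 43 = 40.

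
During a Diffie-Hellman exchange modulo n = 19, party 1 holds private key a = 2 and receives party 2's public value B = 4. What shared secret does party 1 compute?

Shared key K = 4^2 mod 19.
4^1 ≡ 4 (mod 19)
4^2 = (4^1)^2 ≡ 4^2 = 16 ≡ 16 (mod 19)

16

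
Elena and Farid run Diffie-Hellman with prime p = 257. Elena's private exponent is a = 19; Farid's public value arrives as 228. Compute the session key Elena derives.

Shared key K = 228^19 mod 257.
228^1 ≡ 228 (mod 257)
228^2 = (228^1)^2 ≡ 228^2 = 51984 ≡ 70 (mod 257)
228^4 = (228^2)^2 ≡ 70^2 = 4900 ≡ 17 (mod 257)
228^8 = (228^4)^2 ≡ 17^2 = 289 ≡ 32 (mod 257)
228^16 = (228^8)^2 ≡ 32^2 = 1024 ≡ 253 (mod 257)
228^19 = 228^16 · 228^2 · 228^1 ≡ 253 · 70 · 228 ≡ 153 (mod 257).

153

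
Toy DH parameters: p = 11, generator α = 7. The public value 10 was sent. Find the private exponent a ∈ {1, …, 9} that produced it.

5

Try successive powers of 7 modulo 11:
7^1 ≡ 7
7^2 ≡ 5
7^3 ≡ 2
7^4 ≡ 3
7^5 ≡ 10
Found: a = 5.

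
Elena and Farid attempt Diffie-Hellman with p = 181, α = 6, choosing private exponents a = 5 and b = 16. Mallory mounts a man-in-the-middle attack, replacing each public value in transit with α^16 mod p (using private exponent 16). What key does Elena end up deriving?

Elena receives Mallory's public value M = 6^16 mod 181 instead of the honest one.
6^1 ≡ 6 (mod 181)
6^2 = (6^1)^2 ≡ 6^2 = 36 ≡ 36 (mod 181)
6^4 = (6^2)^2 ≡ 36^2 = 1296 ≡ 29 (mod 181)
6^8 = (6^4)^2 ≡ 29^2 = 841 ≡ 117 (mod 181)
6^16 = (6^8)^2 ≡ 117^2 = 13689 ≡ 114 (mod 181)
So M = 114. Elena computes K = M^5 mod 181.
114^1 ≡ 114 (mod 181)
114^2 = (114^1)^2 ≡ 114^2 = 12996 ≡ 145 (mod 181)
114^4 = (114^2)^2 ≡ 145^2 = 21025 ≡ 29 (mod 181)
114^5 = 114^4 · 114^1 ≡ 29 · 114 ≡ 48 (mod 181).

48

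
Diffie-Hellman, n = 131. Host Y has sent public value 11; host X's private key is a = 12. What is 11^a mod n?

Shared key K = 11^12 mod 131.
11^1 ≡ 11 (mod 131)
11^2 = (11^1)^2 ≡ 11^2 = 121 ≡ 121 (mod 131)
11^4 = (11^2)^2 ≡ 121^2 = 14641 ≡ 100 (mod 131)
11^8 = (11^4)^2 ≡ 100^2 = 10000 ≡ 44 (mod 131)
11^12 = 11^8 · 11^4 ≡ 44 · 100 ≡ 77 (mod 131).

77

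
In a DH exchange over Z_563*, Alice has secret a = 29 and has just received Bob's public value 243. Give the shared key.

230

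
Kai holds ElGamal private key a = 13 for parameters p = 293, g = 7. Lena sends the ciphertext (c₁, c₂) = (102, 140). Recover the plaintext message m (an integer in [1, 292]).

292

Shared mask s = c₁^a mod p = 102^13 mod 293.
102^1 ≡ 102 (mod 293)
102^2 = (102^1)^2 ≡ 102^2 = 10404 ≡ 149 (mod 293)
102^4 = (102^2)^2 ≡ 149^2 = 22201 ≡ 226 (mod 293)
102^8 = (102^4)^2 ≡ 226^2 = 51076 ≡ 94 (mod 293)
102^13 = 102^8 · 102^4 · 102^1 ≡ 94 · 226 · 102 ≡ 153 (mod 293).
So s = 153; s⁻¹ ≡ 203 (mod 293).
m = c₂ · s⁻¹ mod 293 = 140 · 203 mod 293 = 292.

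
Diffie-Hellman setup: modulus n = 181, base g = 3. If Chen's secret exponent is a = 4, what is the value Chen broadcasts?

Public value = 3^4 (mod 181).
3^1 ≡ 3 (mod 181)
3^2 = (3^1)^2 ≡ 3^2 = 9 ≡ 9 (mod 181)
3^4 = (3^2)^2 ≡ 9^2 = 81 ≡ 81 (mod 181)

81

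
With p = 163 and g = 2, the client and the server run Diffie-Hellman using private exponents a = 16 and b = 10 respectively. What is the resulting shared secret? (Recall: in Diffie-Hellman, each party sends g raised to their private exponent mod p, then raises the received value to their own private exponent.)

41

The client sends A = g^a mod p = 2^16 mod 163.
2^1 ≡ 2 (mod 163)
2^2 = (2^1)^2 ≡ 2^2 = 4 ≡ 4 (mod 163)
2^4 = (2^2)^2 ≡ 4^2 = 16 ≡ 16 (mod 163)
2^8 = (2^4)^2 ≡ 16^2 = 256 ≡ 93 (mod 163)
2^16 = (2^8)^2 ≡ 93^2 = 8649 ≡ 10 (mod 163)
So A = 10. The server then computes K = A^b mod p = 10^10 mod 163.
10^1 ≡ 10 (mod 163)
10^2 = (10^1)^2 ≡ 10^2 = 100 ≡ 100 (mod 163)
10^4 = (10^2)^2 ≡ 100^2 = 10000 ≡ 57 (mod 163)
10^8 = (10^4)^2 ≡ 57^2 = 3249 ≡ 152 (mod 163)
10^10 = 10^8 · 10^2 ≡ 152 · 100 ≡ 41 (mod 163).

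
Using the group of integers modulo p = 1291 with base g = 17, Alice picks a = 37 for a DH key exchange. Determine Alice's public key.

Public value = 17^37 mod 1291.
17^1 ≡ 17 (mod 1291)
17^2 = (17^1)^2 ≡ 17^2 = 289 ≡ 289 (mod 1291)
17^4 = (17^2)^2 ≡ 289^2 = 83521 ≡ 897 (mod 1291)
17^8 = (17^4)^2 ≡ 897^2 = 804609 ≡ 316 (mod 1291)
17^16 = (17^8)^2 ≡ 316^2 = 99856 ≡ 449 (mod 1291)
17^32 = (17^16)^2 ≡ 449^2 = 201601 ≡ 205 (mod 1291)
17^37 = 17^32 · 17^4 · 17^1 ≡ 205 · 897 · 17 ≡ 534 (mod 1291).

534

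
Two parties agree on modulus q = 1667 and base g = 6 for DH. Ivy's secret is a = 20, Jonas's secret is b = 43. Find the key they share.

Jonas sends B = g^b mod q = 6^43 mod 1667.
6^1 ≡ 6 (mod 1667)
6^2 = (6^1)^2 ≡ 6^2 = 36 ≡ 36 (mod 1667)
6^4 = (6^2)^2 ≡ 36^2 = 1296 ≡ 1296 (mod 1667)
6^8 = (6^4)^2 ≡ 1296^2 = 1679616 ≡ 947 (mod 1667)
6^16 = (6^8)^2 ≡ 947^2 = 896809 ≡ 1630 (mod 1667)
6^32 = (6^16)^2 ≡ 1630^2 = 2656900 ≡ 1369 (mod 1667)
6^43 = 6^32 · 6^8 · 6^2 · 6^1 ≡ 1369 · 947 · 36 · 6 ≡ 693 (mod 1667).
So B = 693. Ivy then computes K = B^a mod q = 693^20 mod 1667.
693^1 ≡ 693 (mod 1667)
693^2 = (693^1)^2 ≡ 693^2 = 480249 ≡ 153 (mod 1667)
693^4 = (693^2)^2 ≡ 153^2 = 23409 ≡ 71 (mod 1667)
693^8 = (693^4)^2 ≡ 71^2 = 5041 ≡ 40 (mod 1667)
693^16 = (693^8)^2 ≡ 40^2 = 1600 ≡ 1600 (mod 1667)
693^20 = 693^16 · 693^4 ≡ 1600 · 71 ≡ 244 (mod 1667).

244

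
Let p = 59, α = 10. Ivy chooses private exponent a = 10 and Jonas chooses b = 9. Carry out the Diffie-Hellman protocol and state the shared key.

Jonas sends B = α^b mod p = 10^9 mod 59.
10^1 ≡ 10 (mod 59)
10^2 = (10^1)^2 ≡ 10^2 = 100 ≡ 41 (mod 59)
10^4 = (10^2)^2 ≡ 41^2 = 1681 ≡ 29 (mod 59)
10^8 = (10^4)^2 ≡ 29^2 = 841 ≡ 15 (mod 59)
10^9 = 10^8 · 10^1 ≡ 15 · 10 ≡ 32 (mod 59).
So B = 32. Ivy then computes K = B^a mod p = 32^10 mod 59.
32^1 ≡ 32 (mod 59)
32^2 = (32^1)^2 ≡ 32^2 = 1024 ≡ 21 (mod 59)
32^4 = (32^2)^2 ≡ 21^2 = 441 ≡ 28 (mod 59)
32^8 = (32^4)^2 ≡ 28^2 = 784 ≡ 17 (mod 59)
32^10 = 32^8 · 32^2 ≡ 17 · 21 ≡ 3 (mod 59).

3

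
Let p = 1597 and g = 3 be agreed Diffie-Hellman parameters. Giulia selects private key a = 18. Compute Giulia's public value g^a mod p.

Public value = 3^18 mod 1597.
3^1 ≡ 3 (mod 1597)
3^2 = (3^1)^2 ≡ 3^2 = 9 ≡ 9 (mod 1597)
3^4 = (3^2)^2 ≡ 9^2 = 81 ≡ 81 (mod 1597)
3^8 = (3^4)^2 ≡ 81^2 = 6561 ≡ 173 (mod 1597)
3^16 = (3^8)^2 ≡ 173^2 = 29929 ≡ 1183 (mod 1597)
3^18 = 3^16 · 3^2 ≡ 1183 · 9 ≡ 1065 (mod 1597).

1065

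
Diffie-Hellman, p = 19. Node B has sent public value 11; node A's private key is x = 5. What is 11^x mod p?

7

Shared key K = 11^5 mod 19.
11^1 ≡ 11 (mod 19)
11^2 = (11^1)^2 ≡ 11^2 = 121 ≡ 7 (mod 19)
11^4 = (11^2)^2 ≡ 7^2 = 49 ≡ 11 (mod 19)
11^5 = 11^4 · 11^1 ≡ 11 · 11 ≡ 7 (mod 19).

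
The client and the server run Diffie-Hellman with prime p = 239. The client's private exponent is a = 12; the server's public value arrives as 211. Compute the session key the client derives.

163

Shared key K = 211^12 mod 239.
211^1 ≡ 211 (mod 239)
211^2 = (211^1)^2 ≡ 211^2 = 44521 ≡ 67 (mod 239)
211^4 = (211^2)^2 ≡ 67^2 = 4489 ≡ 187 (mod 239)
211^8 = (211^4)^2 ≡ 187^2 = 34969 ≡ 75 (mod 239)
211^12 = 211^8 · 211^4 ≡ 75 · 187 ≡ 163 (mod 239).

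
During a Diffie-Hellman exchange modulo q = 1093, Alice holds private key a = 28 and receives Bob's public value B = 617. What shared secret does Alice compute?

Shared key K = 617^28 mod 1093.
617^1 ≡ 617 (mod 1093)
617^2 = (617^1)^2 ≡ 617^2 = 380689 ≡ 325 (mod 1093)
617^4 = (617^2)^2 ≡ 325^2 = 105625 ≡ 697 (mod 1093)
617^8 = (617^4)^2 ≡ 697^2 = 485809 ≡ 517 (mod 1093)
617^16 = (617^8)^2 ≡ 517^2 = 267289 ≡ 597 (mod 1093)
617^28 = 617^16 · 617^8 · 617^4 ≡ 597 · 517 · 697 ≡ 814 (mod 1093).

814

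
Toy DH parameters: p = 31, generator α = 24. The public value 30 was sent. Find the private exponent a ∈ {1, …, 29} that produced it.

Try successive powers of 24 modulo 31:
24^1 ≡ 24
24^2 ≡ 18
24^3 ≡ 29
24^4 ≡ 14
24^5 ≡ 26
24^6 ≡ 4
24^7 ≡ 3
24^8 ≡ 10
24^9 ≡ 23
24^10 ≡ 25
24^11 ≡ 11
24^12 ≡ 16
24^13 ≡ 12
24^14 ≡ 9
24^15 ≡ 30
Found: a = 15.

15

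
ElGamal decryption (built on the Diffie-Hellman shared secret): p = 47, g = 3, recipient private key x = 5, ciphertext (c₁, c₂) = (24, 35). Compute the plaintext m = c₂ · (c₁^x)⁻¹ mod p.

39

Shared mask s = c₁^x mod p = 24^5 mod 47.
24^1 ≡ 24 (mod 47)
24^2 = (24^1)^2 ≡ 24^2 = 576 ≡ 12 (mod 47)
24^4 = (24^2)^2 ≡ 12^2 = 144 ≡ 3 (mod 47)
24^5 = 24^4 · 24^1 ≡ 3 · 24 ≡ 25 (mod 47).
So s = 25; s⁻¹ ≡ 32 (mod 47).
m = c₂ · s⁻¹ mod 47 = 35 · 32 mod 47 = 39.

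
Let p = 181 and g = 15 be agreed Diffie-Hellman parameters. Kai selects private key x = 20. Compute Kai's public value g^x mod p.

Public value = 15^20 mod 181.
15^1 ≡ 15 (mod 181)
15^2 = (15^1)^2 ≡ 15^2 = 225 ≡ 44 (mod 181)
15^4 = (15^2)^2 ≡ 44^2 = 1936 ≡ 126 (mod 181)
15^8 = (15^4)^2 ≡ 126^2 = 15876 ≡ 129 (mod 181)
15^16 = (15^8)^2 ≡ 129^2 = 16641 ≡ 170 (mod 181)
15^20 = 15^16 · 15^4 ≡ 170 · 126 ≡ 62 (mod 181).

62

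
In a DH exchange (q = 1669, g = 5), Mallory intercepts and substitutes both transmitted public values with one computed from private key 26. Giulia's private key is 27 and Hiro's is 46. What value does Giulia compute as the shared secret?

421

Giulia receives Mallory's public value M = 5^26 mod 1669 instead of the honest one.
5^1 ≡ 5 (mod 1669)
5^2 = (5^1)^2 ≡ 5^2 = 25 ≡ 25 (mod 1669)
5^4 = (5^2)^2 ≡ 25^2 = 625 ≡ 625 (mod 1669)
5^8 = (5^4)^2 ≡ 625^2 = 390625 ≡ 79 (mod 1669)
5^16 = (5^8)^2 ≡ 79^2 = 6241 ≡ 1234 (mod 1669)
5^26 = 5^16 · 5^8 · 5^2 ≡ 1234 · 79 · 25 ≡ 410 (mod 1669).
So M = 410. Giulia computes K = M^27 mod 1669.
410^1 ≡ 410 (mod 1669)
410^2 = (410^1)^2 ≡ 410^2 = 168100 ≡ 1200 (mod 1669)
410^4 = (410^2)^2 ≡ 1200^2 = 1440000 ≡ 1322 (mod 1669)
410^8 = (410^4)^2 ≡ 1322^2 = 1747684 ≡ 241 (mod 1669)
410^16 = (410^8)^2 ≡ 241^2 = 58081 ≡ 1335 (mod 1669)
410^27 = 410^16 · 410^8 · 410^2 · 410^1 ≡ 1335 · 241 · 1200 · 410 ≡ 421 (mod 1669).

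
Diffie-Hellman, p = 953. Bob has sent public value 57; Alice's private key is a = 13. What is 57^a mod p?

68

Shared key K = 57^13 mod 953.
57^1 ≡ 57 (mod 953)
57^2 = (57^1)^2 ≡ 57^2 = 3249 ≡ 390 (mod 953)
57^4 = (57^2)^2 ≡ 390^2 = 152100 ≡ 573 (mod 953)
57^8 = (57^4)^2 ≡ 573^2 = 328329 ≡ 497 (mod 953)
57^13 = 57^8 · 57^4 · 57^1 ≡ 497 · 573 · 57 ≡ 68 (mod 953).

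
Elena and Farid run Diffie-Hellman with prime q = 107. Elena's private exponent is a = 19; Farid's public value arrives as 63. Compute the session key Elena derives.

78

Shared key K = 63^19 mod 107.
63^1 ≡ 63 (mod 107)
63^2 = (63^1)^2 ≡ 63^2 = 3969 ≡ 10 (mod 107)
63^4 = (63^2)^2 ≡ 10^2 = 100 ≡ 100 (mod 107)
63^8 = (63^4)^2 ≡ 100^2 = 10000 ≡ 49 (mod 107)
63^16 = (63^8)^2 ≡ 49^2 = 2401 ≡ 47 (mod 107)
63^19 = 63^16 · 63^2 · 63^1 ≡ 47 · 10 · 63 ≡ 78 (mod 107).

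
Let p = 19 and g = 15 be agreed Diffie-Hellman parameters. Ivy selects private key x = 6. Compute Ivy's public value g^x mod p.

Public value = 15^6 mod 19.
15^1 ≡ 15 (mod 19)
15^2 = (15^1)^2 ≡ 15^2 = 225 ≡ 16 (mod 19)
15^4 = (15^2)^2 ≡ 16^2 = 256 ≡ 9 (mod 19)
15^6 = 15^4 · 15^2 ≡ 9 · 16 ≡ 11 (mod 19).

11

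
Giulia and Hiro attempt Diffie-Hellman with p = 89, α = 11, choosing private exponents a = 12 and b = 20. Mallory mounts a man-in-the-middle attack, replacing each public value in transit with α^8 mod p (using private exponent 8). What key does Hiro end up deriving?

16

Hiro receives Mallory's public value M = 11^8 mod 89 instead of the honest one.
11^1 ≡ 11 (mod 89)
11^2 = (11^1)^2 ≡ 11^2 = 121 ≡ 32 (mod 89)
11^4 = (11^2)^2 ≡ 32^2 = 1024 ≡ 45 (mod 89)
11^8 = (11^4)^2 ≡ 45^2 = 2025 ≡ 67 (mod 89)
So M = 67. Hiro computes K = M^20 mod 89.
67^1 ≡ 67 (mod 89)
67^2 = (67^1)^2 ≡ 67^2 = 4489 ≡ 39 (mod 89)
67^4 = (67^2)^2 ≡ 39^2 = 1521 ≡ 8 (mod 89)
67^8 = (67^4)^2 ≡ 8^2 = 64 ≡ 64 (mod 89)
67^16 = (67^8)^2 ≡ 64^2 = 4096 ≡ 2 (mod 89)
67^20 = 67^16 · 67^4 ≡ 2 · 8 ≡ 16 (mod 89).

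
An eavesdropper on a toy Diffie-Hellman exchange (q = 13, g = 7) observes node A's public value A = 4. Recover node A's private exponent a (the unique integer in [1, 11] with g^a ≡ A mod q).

Try successive powers of 7 modulo 13:
7^1 ≡ 7
7^2 ≡ 10
7^3 ≡ 5
7^4 ≡ 9
7^5 ≡ 11
7^6 ≡ 12
7^7 ≡ 6
7^8 ≡ 3
7^9 ≡ 8
7^10 ≡ 4
Found: a = 10.

10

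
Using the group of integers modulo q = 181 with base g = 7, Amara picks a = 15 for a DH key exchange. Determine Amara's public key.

Public value = 7^15 mod 181.
7^1 ≡ 7 (mod 181)
7^2 = (7^1)^2 ≡ 7^2 = 49 ≡ 49 (mod 181)
7^4 = (7^2)^2 ≡ 49^2 = 2401 ≡ 48 (mod 181)
7^8 = (7^4)^2 ≡ 48^2 = 2304 ≡ 132 (mod 181)
7^15 = 7^8 · 7^4 · 7^2 · 7^1 ≡ 132 · 48 · 49 · 7 ≡ 162 (mod 181).

162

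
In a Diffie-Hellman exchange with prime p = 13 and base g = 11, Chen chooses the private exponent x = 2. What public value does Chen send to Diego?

Public value = 11^2 mod 13.
11^1 ≡ 11 (mod 13)
11^2 = (11^1)^2 ≡ 11^2 = 121 ≡ 4 (mod 13)

4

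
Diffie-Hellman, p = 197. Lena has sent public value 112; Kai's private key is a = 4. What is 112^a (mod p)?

Shared key K = 112^4 mod 197.
112^1 ≡ 112 (mod 197)
112^2 = (112^1)^2 ≡ 112^2 = 12544 ≡ 133 (mod 197)
112^4 = (112^2)^2 ≡ 133^2 = 17689 ≡ 156 (mod 197)

156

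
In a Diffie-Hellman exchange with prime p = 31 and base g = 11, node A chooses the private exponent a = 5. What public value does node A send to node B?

Public value = 11^5 (mod 31).
11^1 ≡ 11 (mod 31)
11^2 = (11^1)^2 ≡ 11^2 = 121 ≡ 28 (mod 31)
11^4 = (11^2)^2 ≡ 28^2 = 784 ≡ 9 (mod 31)
11^5 = 11^4 · 11^1 ≡ 9 · 11 ≡ 6 (mod 31).

6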